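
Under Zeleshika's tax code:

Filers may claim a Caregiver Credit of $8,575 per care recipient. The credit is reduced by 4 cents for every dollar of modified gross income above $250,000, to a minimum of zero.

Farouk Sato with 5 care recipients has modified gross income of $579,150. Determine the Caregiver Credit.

$29,709

Caregiver Credit: base = 5 × $8,575 = $42,875. 4% of the $329,150 excess over $250,000 is $13,166; credit = $42,875 − $13,166 = $29,709.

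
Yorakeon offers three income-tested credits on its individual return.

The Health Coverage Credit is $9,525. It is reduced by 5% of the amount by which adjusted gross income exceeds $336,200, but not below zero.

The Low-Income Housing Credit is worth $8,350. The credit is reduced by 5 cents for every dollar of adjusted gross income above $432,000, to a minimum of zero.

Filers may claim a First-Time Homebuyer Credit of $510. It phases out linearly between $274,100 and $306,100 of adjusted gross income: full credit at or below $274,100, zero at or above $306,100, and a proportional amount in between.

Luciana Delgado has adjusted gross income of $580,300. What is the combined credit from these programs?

$935

Health Coverage Credit: 5% of the $244,100 excess over $336,200 is $12,205 ≥ base, so the credit is $0.
Low-Income Housing Credit: 5% of the $148,300 excess over $432,000 is $7,415; credit = $8,350 − $7,415 = $935.
First-Time Homebuyer Credit: $580,300 is at or above $306,100, so the credit is $0.
Total: $0 + $935 + $0 = $935.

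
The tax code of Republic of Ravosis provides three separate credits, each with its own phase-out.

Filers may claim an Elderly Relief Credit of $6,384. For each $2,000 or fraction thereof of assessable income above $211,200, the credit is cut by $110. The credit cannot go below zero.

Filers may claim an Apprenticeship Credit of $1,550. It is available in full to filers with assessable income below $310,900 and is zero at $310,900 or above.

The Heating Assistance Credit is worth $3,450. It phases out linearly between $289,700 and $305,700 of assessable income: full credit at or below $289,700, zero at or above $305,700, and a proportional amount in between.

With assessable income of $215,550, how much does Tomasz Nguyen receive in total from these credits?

Elderly Relief Credit: income exceeds $211,200 by $4,350, which is 3 full-or-partial $2,000 increments; reduction = 3 × $110 = $330, leaving $6,054.
Apprenticeship Credit: $215,550 is below the $310,900 cutoff, so the full $1,550 applies.
Heating Assistance Credit: $215,550 is at or below the $289,700 threshold, so the full $3,450 applies.
Total: $6,054 + $1,550 + $3,450 = $11,054.

$11,054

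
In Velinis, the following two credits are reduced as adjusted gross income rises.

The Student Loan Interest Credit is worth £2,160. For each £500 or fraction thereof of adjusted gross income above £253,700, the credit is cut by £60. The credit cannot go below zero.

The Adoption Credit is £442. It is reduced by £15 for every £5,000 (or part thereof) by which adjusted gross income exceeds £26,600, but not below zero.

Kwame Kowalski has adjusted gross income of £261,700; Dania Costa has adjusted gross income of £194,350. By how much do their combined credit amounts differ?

Kwame (£261,700): Student Loan Interest Credit: income exceeds £253,700 by £8,000, which is 16 full-or-partial £500 increments; reduction = 16 × £60 = £960, leaving £1,200. Adoption Credit: income exceeds £26,600 by £235,100 → 48 increments × £15 = £720 ≥ base, so the credit is £0. total £1,200 + £0 = £1,200
Dania (£194,350): Student Loan Interest Credit: £194,350 is at or below the £253,700 threshold, so the full £2,160 applies. Adoption Credit: income exceeds £26,600 by £167,750 → 34 increments × £15 = £510 ≥ base, so the credit is £0. total £2,160 + £0 = £2,160
Difference: |£1,200 − £2,160| = £960.

£960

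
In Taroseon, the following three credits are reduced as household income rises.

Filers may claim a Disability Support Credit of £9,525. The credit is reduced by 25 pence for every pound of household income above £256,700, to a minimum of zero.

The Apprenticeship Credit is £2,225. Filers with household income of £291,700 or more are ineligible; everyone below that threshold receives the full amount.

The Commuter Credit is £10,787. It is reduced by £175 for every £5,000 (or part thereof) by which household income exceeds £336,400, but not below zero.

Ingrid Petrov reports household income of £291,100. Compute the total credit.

Disability Support Credit: 25% of the £34,400 excess over £256,700 is £8,600; credit = £9,525 − £8,600 = £925.
Apprenticeship Credit: £291,100 is below the £291,700 cutoff, so the full £2,225 applies.
Commuter Credit: £291,100 is at or below the £336,400 threshold, so the full £10,787 applies.
Total: £925 + £2,225 + £10,787 = £13,937.

£13,937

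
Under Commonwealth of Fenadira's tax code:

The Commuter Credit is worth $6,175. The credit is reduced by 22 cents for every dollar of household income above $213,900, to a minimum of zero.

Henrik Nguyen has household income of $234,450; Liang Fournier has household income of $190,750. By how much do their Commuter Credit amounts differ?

Henrik ($234,450): Commuter Credit: 22% of the $20,550 excess over $213,900 is $4,521; credit = $6,175 − $4,521 = $1,654.
Liang ($190,750): Commuter Credit: $190,750 is at or below the $213,900 threshold, so the full $6,175 applies.
Difference: |$1,654 − $6,175| = $4,521.

$4,521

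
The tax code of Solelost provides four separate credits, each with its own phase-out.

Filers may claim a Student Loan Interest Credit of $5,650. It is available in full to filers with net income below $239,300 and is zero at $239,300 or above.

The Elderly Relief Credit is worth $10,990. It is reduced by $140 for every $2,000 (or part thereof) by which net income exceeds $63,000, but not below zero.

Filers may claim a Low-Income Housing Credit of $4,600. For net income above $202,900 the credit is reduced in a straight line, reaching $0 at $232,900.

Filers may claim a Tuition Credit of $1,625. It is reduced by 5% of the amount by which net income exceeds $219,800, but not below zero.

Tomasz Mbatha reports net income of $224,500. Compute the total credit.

$8,328

Student Loan Interest Credit: $224,500 is below the $239,300 cutoff, so the full $5,650 applies.
Elderly Relief Credit: income exceeds $63,000 by $161,500 → 81 increments × $140 = $11,340 ≥ base, so the credit is $0.
Low-Income Housing Credit: $224,500 is $21,600 into a $30,000 phase-out range, leaving 8,400/30,000 of the credit: $4,600 × 8,400/30,000 = $1,288.
Tuition Credit: 5% of the $4,700 excess over $219,800 is $235; credit = $1,625 − $235 = $1,390.
Total: $5,650 + $0 + $1,288 + $1,390 = $8,328.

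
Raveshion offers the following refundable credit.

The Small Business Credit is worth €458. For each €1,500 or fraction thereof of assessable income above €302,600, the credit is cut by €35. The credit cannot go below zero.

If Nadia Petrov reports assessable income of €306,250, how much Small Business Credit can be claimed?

Small Business Credit: income exceeds €302,600 by €3,650, which is 3 full-or-partial €1,500 increments; reduction = 3 × €35 = €105, leaving €353.

€353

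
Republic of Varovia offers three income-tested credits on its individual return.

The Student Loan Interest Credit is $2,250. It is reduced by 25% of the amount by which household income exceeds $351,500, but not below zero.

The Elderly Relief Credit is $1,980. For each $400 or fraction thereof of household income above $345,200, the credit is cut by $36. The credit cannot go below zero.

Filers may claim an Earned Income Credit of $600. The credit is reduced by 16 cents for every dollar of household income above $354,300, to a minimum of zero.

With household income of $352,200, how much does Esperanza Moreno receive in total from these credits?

Student Loan Interest Credit: 25% of the $700 excess over $351,500 is $175; credit = $2,250 − $175 = $2,075.
Elderly Relief Credit: income exceeds $345,200 by $7,000, which is 18 full-or-partial $400 increments; reduction = 18 × $36 = $648, leaving $1,332.
Earned Income Credit: $352,200 is at or below the $354,300 threshold, so the full $600 applies.
Total: $2,075 + $1,332 + $600 = $4,007.

$4,007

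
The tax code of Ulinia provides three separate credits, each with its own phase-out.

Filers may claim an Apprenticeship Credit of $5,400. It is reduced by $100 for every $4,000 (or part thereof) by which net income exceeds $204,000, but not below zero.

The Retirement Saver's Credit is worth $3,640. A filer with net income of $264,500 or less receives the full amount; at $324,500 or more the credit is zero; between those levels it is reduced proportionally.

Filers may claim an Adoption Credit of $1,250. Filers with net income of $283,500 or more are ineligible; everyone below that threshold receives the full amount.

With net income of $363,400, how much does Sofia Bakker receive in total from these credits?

$1,400

Apprenticeship Credit: income exceeds $204,000 by $159,400, which is 40 full-or-partial $4,000 increments; reduction = 40 × $100 = $4,000, leaving $1,400.
Retirement Saver's Credit: $363,400 is at or above $324,500, so the credit is $0.
Adoption Credit: $363,400 meets or exceeds the $283,500 cutoff, so the credit is $0.
Total: $1,400 + $0 + $0 = $1,400.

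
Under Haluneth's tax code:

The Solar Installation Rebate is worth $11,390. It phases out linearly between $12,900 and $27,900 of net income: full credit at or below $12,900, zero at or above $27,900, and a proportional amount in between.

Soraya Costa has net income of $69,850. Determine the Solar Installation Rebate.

$0

Solar Installation Rebate: $69,850 is at or above $27,900, so the credit is $0.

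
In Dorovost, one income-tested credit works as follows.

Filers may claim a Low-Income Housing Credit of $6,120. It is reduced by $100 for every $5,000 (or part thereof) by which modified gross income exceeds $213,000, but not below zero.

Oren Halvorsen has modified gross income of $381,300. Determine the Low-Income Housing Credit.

Low-Income Housing Credit: income exceeds $213,000 by $168,300, which is 34 full-or-partial $5,000 increments; reduction = 34 × $100 = $3,400, leaving $2,720.

$2,720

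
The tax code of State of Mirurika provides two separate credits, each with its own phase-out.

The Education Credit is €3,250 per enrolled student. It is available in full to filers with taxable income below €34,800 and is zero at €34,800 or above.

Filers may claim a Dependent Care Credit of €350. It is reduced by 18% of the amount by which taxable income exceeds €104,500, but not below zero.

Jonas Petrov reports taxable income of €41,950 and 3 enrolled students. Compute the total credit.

Education Credit: base = 3 × €3,250 = €9,750. €41,950 meets or exceeds the €34,800 cutoff, so the credit is €0.
Dependent Care Credit: €41,950 is at or below the €104,500 threshold, so the full €350 applies.
Total: €0 + €350 = €350.

€350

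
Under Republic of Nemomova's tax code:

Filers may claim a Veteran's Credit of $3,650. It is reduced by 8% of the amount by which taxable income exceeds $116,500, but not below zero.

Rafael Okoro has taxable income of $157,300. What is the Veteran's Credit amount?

$386

Veteran's Credit: 8% of the $40,800 excess over $116,500 is $3,264; credit = $3,650 − $3,264 = $386.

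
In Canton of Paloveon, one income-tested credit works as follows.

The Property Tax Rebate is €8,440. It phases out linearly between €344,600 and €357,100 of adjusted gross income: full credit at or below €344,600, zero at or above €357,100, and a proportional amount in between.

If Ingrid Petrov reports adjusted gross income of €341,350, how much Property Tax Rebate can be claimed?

€8,440

Property Tax Rebate: €341,350 is at or below the €344,600 threshold, so the full €8,440 applies.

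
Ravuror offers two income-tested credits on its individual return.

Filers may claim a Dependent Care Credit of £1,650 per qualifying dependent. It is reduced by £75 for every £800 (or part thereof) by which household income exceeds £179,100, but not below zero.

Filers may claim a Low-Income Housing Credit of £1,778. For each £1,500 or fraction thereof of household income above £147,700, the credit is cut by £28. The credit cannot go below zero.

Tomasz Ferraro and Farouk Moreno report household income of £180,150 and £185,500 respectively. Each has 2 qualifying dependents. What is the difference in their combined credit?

£562

Tomasz (£180,150): Dependent Care Credit: base = 2 × £1,650 = £3,300. income exceeds £179,100 by £1,050, which is 2 full-or-partial £800 increments; reduction = 2 × £75 = £150, leaving £3,150. Low-Income Housing Credit: income exceeds £147,700 by £32,450, which is 22 full-or-partial £1,500 increments; reduction = 22 × £28 = £616, leaving £1,162. total £3,150 + £1,162 = £4,312
Farouk (£185,500): Dependent Care Credit: base = 2 × £1,650 = £3,300. income exceeds £179,100 by £6,400, which is 8 full-or-partial £800 increments; reduction = 8 × £75 = £600, leaving £2,700. Low-Income Housing Credit: income exceeds £147,700 by £37,800, which is 26 full-or-partial £1,500 increments; reduction = 26 × £28 = £728, leaving £1,050. total £2,700 + £1,050 = £3,750
Difference: |£4,312 − £3,750| = £562.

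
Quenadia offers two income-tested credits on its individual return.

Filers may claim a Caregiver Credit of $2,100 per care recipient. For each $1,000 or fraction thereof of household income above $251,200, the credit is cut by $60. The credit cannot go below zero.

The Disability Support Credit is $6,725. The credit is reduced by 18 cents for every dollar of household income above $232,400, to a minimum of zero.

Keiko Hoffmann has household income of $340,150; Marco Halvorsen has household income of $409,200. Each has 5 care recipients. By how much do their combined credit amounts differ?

Keiko ($340,150): Caregiver Credit: base = 5 × $2,100 = $10,500. income exceeds $251,200 by $88,950, which is 89 full-or-partial $1,000 increments; reduction = 89 × $60 = $5,340, leaving $5,160. Disability Support Credit: 18% of the $107,750 excess over $232,400 is $19,395 ≥ base, so the credit is $0. total $5,160 + $0 = $5,160
Marco ($409,200): Caregiver Credit: base = 5 × $2,100 = $10,500. income exceeds $251,200 by $158,000, which is 158 full-or-partial $1,000 increments; reduction = 158 × $60 = $9,480, leaving $1,020. Disability Support Credit: 18% of the $176,800 excess over $232,400 is $31,824 ≥ base, so the credit is $0. total $1,020 + $0 = $1,020
Difference: |$5,160 − $1,020| = $4,140.

$4,140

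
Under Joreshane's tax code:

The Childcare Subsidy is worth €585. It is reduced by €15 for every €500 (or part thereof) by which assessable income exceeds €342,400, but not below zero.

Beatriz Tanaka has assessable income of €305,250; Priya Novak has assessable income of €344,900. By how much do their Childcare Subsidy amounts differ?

€75

Beatriz (€305,250): Childcare Subsidy: €305,250 is at or below the €342,400 threshold, so the full €585 applies.
Priya (€344,900): Childcare Subsidy: income exceeds €342,400 by €2,500, which is 5 full-or-partial €500 increments; reduction = 5 × €15 = €75, leaving €510.
Difference: |€585 − €510| = €75.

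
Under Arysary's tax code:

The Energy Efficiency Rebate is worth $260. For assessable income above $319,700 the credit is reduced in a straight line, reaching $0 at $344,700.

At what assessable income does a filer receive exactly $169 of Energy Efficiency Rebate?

$169 is 169/260 of the full $260, so 91/260 of the $25,000 range has been used: income = $319,700 + $25,000 × 91/260 = $328,450.

$328,450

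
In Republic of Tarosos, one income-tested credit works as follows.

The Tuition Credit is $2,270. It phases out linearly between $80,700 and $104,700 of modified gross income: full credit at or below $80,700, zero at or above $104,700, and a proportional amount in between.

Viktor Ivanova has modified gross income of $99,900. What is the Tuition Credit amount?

Tuition Credit: $99,900 is $19,200 into a $24,000 phase-out range, leaving 4,800/24,000 of the credit: $2,270 × 4,800/24,000 = $454.

$454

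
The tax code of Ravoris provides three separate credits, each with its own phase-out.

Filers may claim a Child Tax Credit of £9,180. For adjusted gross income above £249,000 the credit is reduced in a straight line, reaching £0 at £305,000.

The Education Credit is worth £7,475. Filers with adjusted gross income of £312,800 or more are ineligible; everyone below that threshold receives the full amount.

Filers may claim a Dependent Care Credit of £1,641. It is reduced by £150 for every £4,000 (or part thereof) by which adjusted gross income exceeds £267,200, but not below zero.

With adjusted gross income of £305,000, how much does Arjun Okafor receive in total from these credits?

Child Tax Credit: £305,000 is at or above £305,000, so the credit is £0.
Education Credit: £305,000 is below the £312,800 cutoff, so the full £7,475 applies.
Dependent Care Credit: income exceeds £267,200 by £37,800, which is 10 full-or-partial £4,000 increments; reduction = 10 × £150 = £1,500, leaving £141.
Total: £0 + £7,475 + £141 = £7,616.

£7,616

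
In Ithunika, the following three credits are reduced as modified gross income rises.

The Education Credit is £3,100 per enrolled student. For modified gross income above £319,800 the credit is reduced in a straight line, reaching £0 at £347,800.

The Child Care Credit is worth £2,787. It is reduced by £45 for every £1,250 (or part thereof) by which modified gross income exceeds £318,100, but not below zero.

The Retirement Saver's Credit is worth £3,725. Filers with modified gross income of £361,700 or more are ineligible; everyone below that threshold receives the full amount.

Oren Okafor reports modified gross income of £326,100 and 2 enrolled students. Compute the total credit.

Education Credit: base = 2 × £3,100 = £6,200. £326,100 is £6,300 into a £28,000 phase-out range, leaving 21,700/28,000 of the credit: £6,200 × 21,700/28,000 = £4,805.
Child Care Credit: income exceeds £318,100 by £8,000, which is 7 full-or-partial £1,250 increments; reduction = 7 × £45 = £315, leaving £2,472.
Retirement Saver's Credit: £326,100 is below the £361,700 cutoff, so the full £3,725 applies.
Total: £4,805 + £2,472 + £3,725 = £11,002.

£11,002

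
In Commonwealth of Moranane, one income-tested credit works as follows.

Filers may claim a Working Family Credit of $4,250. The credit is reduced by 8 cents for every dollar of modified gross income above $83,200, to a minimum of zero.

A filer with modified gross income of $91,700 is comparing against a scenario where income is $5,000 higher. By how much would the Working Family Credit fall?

At $91,700 — 8% of the $8,500 excess over $83,200 is $680; credit = $4,250 − $680 = $3,570.
At $96,700 — 8% of the $13,500 excess over $83,200 is $1,080; credit = $4,250 − $1,080 = $3,170.
Lost: $3,570 − $3,170 = $400.

$400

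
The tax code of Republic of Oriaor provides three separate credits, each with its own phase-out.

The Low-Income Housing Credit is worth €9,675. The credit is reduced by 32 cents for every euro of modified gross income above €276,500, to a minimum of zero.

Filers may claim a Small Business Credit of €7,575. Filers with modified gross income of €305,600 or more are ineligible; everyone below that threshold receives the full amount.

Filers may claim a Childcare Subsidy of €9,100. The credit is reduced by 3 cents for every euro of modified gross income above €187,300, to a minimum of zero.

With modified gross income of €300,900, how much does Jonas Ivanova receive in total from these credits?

€15,134

Low-Income Housing Credit: 32% of the €24,400 excess over €276,500 is €7,808; credit = €9,675 − €7,808 = €1,867.
Small Business Credit: €300,900 is below the €305,600 cutoff, so the full €7,575 applies.
Childcare Subsidy: 3% of the €113,600 excess over €187,300 is €3,408; credit = €9,100 − €3,408 = €5,692.
Total: €1,867 + €7,575 + €5,692 = €15,134.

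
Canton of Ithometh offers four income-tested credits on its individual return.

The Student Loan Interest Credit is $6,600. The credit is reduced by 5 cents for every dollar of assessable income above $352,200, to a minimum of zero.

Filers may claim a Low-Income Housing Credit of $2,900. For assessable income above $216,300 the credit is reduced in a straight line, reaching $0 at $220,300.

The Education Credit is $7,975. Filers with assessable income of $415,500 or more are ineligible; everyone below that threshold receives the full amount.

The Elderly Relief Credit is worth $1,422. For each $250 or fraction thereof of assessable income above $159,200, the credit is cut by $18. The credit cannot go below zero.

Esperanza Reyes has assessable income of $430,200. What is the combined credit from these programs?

Student Loan Interest Credit: 5% of the $78,000 excess over $352,200 is $3,900; credit = $6,600 − $3,900 = $2,700.
Low-Income Housing Credit: $430,200 is at or above $220,300, so the credit is $0.
Education Credit: $430,200 meets or exceeds the $415,500 cutoff, so the credit is $0.
Elderly Relief Credit: income exceeds $159,200 by $271,000 → 1084 increments × $18 = $19,512 ≥ base, so the credit is $0.
Total: $2,700 + $0 + $0 + $0 = $2,700.

$2,700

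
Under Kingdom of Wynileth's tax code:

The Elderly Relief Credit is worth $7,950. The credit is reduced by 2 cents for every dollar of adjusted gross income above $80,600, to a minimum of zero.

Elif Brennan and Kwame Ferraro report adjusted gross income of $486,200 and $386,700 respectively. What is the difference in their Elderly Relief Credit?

Elif ($486,200): Elderly Relief Credit: 2% of the $405,600 excess over $80,600 is $8,112 ≥ base, so the credit is $0.
Kwame ($386,700): Elderly Relief Credit: 2% of the $306,100 excess over $80,600 is $6,122; credit = $7,950 − $6,122 = $1,828.
Difference: |$0 − $1,828| = $1,828.

$1,828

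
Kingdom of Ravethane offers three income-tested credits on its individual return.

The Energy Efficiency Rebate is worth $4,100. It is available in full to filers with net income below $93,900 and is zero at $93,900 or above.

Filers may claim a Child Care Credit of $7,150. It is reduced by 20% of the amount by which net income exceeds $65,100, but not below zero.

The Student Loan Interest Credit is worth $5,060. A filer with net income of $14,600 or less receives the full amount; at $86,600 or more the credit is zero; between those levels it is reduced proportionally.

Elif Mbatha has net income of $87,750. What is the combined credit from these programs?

$6,720

Energy Efficiency Rebate: $87,750 is below the $93,900 cutoff, so the full $4,100 applies.
Child Care Credit: 20% of the $22,650 excess over $65,100 is $4,530; credit = $7,150 − $4,530 = $2,620.
Student Loan Interest Credit: $87,750 is at or above $86,600, so the credit is $0.
Total: $4,100 + $2,620 + $0 = $6,720.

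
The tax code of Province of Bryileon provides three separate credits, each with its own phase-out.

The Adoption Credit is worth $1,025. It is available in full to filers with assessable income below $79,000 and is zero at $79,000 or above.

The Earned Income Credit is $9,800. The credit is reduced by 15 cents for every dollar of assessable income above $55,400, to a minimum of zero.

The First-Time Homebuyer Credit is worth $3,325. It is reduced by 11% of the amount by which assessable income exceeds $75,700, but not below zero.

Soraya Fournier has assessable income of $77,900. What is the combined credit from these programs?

Adoption Credit: $77,900 is below the $79,000 cutoff, so the full $1,025 applies.
Earned Income Credit: 15% of the $22,500 excess over $55,400 is $3,375; credit = $9,800 − $3,375 = $6,425.
First-Time Homebuyer Credit: 11% of the $2,200 excess over $75,700 is $242; credit = $3,325 − $242 = $3,083.
Total: $1,025 + $6,425 + $3,083 = $10,533.

$10,533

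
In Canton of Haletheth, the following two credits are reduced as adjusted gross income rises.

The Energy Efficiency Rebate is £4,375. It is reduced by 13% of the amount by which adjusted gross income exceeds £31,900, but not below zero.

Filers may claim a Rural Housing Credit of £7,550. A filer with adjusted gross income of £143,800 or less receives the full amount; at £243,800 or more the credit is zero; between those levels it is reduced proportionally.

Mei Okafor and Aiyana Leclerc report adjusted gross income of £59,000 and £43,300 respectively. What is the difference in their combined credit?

Mei (£59,000): Energy Efficiency Rebate: 13% of the £27,100 excess over £31,900 is £3,523; credit = £4,375 − £3,523 = £852. Rural Housing Credit: £59,000 is at or below the £143,800 threshold, so the full £7,550 applies. total £852 + £7,550 = £8,402
Aiyana (£43,300): Energy Efficiency Rebate: 13% of the £11,400 excess over £31,900 is £1,482; credit = £4,375 − £1,482 = £2,893. Rural Housing Credit: £43,300 is at or below the £143,800 threshold, so the full £7,550 applies. total £2,893 + £7,550 = £10,443
Difference: |£8,402 − £10,443| = £2,041.

£2,041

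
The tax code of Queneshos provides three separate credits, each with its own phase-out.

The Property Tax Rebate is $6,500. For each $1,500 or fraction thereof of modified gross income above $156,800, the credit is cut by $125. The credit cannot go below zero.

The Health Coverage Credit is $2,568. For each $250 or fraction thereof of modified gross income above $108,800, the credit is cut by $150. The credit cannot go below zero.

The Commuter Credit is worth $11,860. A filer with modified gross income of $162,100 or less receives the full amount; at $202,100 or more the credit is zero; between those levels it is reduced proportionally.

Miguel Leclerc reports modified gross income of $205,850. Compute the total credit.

Property Tax Rebate: income exceeds $156,800 by $49,050, which is 33 full-or-partial $1,500 increments; reduction = 33 × $125 = $4,125, leaving $2,375.
Health Coverage Credit: income exceeds $108,800 by $97,050 → 389 increments × $150 = $58,350 ≥ base, so the credit is $0.
Commuter Credit: $205,850 is at or above $202,100, so the credit is $0.
Total: $2,375 + $0 + $0 = $2,375.

$2,375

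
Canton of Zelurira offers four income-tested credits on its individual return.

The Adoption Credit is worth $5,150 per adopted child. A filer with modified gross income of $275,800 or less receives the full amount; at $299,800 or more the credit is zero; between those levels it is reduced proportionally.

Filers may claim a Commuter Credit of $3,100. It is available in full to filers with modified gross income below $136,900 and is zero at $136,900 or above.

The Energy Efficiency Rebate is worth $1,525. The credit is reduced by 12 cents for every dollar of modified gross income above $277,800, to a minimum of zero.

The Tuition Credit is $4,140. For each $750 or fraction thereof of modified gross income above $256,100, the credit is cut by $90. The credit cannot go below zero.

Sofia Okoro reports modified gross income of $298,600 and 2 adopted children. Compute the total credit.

$515

Adoption Credit: base = 2 × $5,150 = $10,300. $298,600 is $22,800 into a $24,000 phase-out range, leaving 1,200/24,000 of the credit: $10,300 × 1,200/24,000 = $515.
Commuter Credit: $298,600 meets or exceeds the $136,900 cutoff, so the credit is $0.
Energy Efficiency Rebate: 12% of the $20,800 excess over $277,800 is $2,496 ≥ base, so the credit is $0.
Tuition Credit: income exceeds $256,100 by $42,500 → 57 increments × $90 = $5,130 ≥ base, so the credit is $0.
Total: $515 + $0 + $0 + $0 = $515.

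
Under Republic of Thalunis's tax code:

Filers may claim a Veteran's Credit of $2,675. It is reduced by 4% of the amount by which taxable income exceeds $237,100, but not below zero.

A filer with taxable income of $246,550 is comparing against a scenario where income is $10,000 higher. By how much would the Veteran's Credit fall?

At $246,550 — 4% of the $9,450 excess over $237,100 is $378; credit = $2,675 − $378 = $2,297.
At $256,550 — 4% of the $19,450 excess over $237,100 is $778; credit = $2,675 − $778 = $1,897.
Lost: $2,297 − $1,897 = $400.

$400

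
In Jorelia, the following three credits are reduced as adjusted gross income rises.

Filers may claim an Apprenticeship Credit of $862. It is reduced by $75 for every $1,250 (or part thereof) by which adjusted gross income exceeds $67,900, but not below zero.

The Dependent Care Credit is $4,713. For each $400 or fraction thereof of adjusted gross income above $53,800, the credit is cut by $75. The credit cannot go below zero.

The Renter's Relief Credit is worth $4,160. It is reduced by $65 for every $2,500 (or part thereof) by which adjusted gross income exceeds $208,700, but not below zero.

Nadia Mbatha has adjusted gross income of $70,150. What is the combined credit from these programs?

Apprenticeship Credit: income exceeds $67,900 by $2,250, which is 2 full-or-partial $1,250 increments; reduction = 2 × $75 = $150, leaving $712.
Dependent Care Credit: income exceeds $53,800 by $16,350, which is 41 full-or-partial $400 increments; reduction = 41 × $75 = $3,075, leaving $1,638.
Renter's Relief Credit: $70,150 is at or below the $208,700 threshold, so the full $4,160 applies.
Total: $712 + $1,638 + $4,160 = $6,510.

$6,510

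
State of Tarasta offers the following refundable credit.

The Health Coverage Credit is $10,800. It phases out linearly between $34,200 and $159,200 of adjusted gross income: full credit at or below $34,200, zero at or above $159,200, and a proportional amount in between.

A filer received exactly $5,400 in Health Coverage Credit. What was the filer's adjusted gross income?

$96,700

$5,400 is 5,400/10,800 of the full $10,800, so 5,400/10,800 of the $125,000 range has been used: income = $34,200 + $125,000 × 5,400/10,800 = $96,700.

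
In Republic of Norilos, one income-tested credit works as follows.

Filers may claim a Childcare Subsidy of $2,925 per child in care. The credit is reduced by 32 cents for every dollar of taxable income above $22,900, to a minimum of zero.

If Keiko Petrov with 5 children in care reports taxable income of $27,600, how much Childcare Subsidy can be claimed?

$13,121

Childcare Subsidy: base = 5 × $2,925 = $14,625. 32% of the $4,700 excess over $22,900 is $1,504; credit = $14,625 − $1,504 = $13,121.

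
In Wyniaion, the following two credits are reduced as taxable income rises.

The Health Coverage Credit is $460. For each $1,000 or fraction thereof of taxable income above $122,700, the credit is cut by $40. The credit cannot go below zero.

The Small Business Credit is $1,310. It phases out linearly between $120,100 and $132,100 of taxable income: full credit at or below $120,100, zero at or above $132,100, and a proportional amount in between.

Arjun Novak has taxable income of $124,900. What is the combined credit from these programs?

Health Coverage Credit: income exceeds $122,700 by $2,200, which is 3 full-or-partial $1,000 increments; reduction = 3 × $40 = $120, leaving $340.
Small Business Credit: $124,900 is $4,800 into a $12,000 phase-out range, leaving 7,200/12,000 of the credit: $1,310 × 7,200/12,000 = $786.
Total: $340 + $786 = $1,126.

$1,126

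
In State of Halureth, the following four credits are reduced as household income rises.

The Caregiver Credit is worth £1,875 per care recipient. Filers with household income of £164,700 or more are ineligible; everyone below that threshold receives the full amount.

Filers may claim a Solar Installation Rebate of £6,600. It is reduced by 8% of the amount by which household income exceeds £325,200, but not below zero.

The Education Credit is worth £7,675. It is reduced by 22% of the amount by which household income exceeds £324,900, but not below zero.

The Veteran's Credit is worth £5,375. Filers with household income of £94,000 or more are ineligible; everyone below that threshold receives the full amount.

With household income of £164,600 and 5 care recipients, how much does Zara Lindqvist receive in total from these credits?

£23,650

Caregiver Credit: base = 5 × £1,875 = £9,375. £164,600 is below the £164,700 cutoff, so the full £9,375 applies.
Solar Installation Rebate: £164,600 is at or below the £325,200 threshold, so the full £6,600 applies.
Education Credit: £164,600 is at or below the £324,900 threshold, so the full £7,675 applies.
Veteran's Credit: £164,600 meets or exceeds the £94,000 cutoff, so the credit is £0.
Total: £9,375 + £6,600 + £7,675 + £0 = £23,650.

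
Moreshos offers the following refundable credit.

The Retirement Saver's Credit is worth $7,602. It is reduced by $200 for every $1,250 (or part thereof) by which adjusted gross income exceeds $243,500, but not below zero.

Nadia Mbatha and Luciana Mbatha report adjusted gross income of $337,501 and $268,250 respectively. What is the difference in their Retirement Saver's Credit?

Nadia ($337,501): Retirement Saver's Credit: income exceeds $243,500 by $94,001 → 76 increments × $200 = $15,200 ≥ base, so the credit is $0.
Luciana ($268,250): Retirement Saver's Credit: income exceeds $243,500 by $24,750, which is 20 full-or-partial $1,250 increments; reduction = 20 × $200 = $4,000, leaving $3,602.
Difference: |$0 − $3,602| = $3,602.

$3,602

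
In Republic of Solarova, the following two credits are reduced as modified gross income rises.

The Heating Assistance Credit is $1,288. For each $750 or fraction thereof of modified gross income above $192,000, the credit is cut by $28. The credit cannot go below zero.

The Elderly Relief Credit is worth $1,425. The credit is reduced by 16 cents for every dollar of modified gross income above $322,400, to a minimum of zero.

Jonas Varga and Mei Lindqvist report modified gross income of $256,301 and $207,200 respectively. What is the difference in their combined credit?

$700

Jonas ($256,301): Heating Assistance Credit: income exceeds $192,000 by $64,301 → 86 increments × $28 = $2,408 ≥ base, so the credit is $0. Elderly Relief Credit: $256,301 is at or below the $322,400 threshold, so the full $1,425 applies. total $0 + $1,425 = $1,425
Mei ($207,200): Heating Assistance Credit: income exceeds $192,000 by $15,200, which is 21 full-or-partial $750 increments; reduction = 21 × $28 = $588, leaving $700. Elderly Relief Credit: $207,200 is at or below the $322,400 threshold, so the full $1,425 applies. total $700 + $1,425 = $2,125
Difference: |$1,425 − $2,125| = $700.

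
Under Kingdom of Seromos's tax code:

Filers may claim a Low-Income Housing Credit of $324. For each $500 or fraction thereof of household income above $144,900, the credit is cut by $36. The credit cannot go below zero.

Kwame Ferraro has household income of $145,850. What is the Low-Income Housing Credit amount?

$252

Low-Income Housing Credit: income exceeds $144,900 by $950, which is 2 full-or-partial $500 increments; reduction = 2 × $36 = $72, leaving $252.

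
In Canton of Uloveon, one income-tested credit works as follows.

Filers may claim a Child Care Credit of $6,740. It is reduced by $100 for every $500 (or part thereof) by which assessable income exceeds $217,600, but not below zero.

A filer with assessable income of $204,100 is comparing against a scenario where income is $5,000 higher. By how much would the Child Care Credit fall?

At $204,100 — $204,100 is at or below the $217,600 threshold, so the full $6,740 applies.
At $209,100 — $209,100 is at or below the $217,600 threshold, so the full $6,740 applies.
Lost: $6,740 − $6,740 = $0.

$0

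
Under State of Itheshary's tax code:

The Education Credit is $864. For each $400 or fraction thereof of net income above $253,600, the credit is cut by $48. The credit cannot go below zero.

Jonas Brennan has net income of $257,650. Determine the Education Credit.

$336

Education Credit: income exceeds $253,600 by $4,050, which is 11 full-or-partial $400 increments; reduction = 11 × $48 = $528, leaving $336.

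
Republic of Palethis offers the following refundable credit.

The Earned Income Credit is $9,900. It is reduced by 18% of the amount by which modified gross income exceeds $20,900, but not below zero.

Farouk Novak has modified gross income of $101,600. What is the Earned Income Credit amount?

$0

Earned Income Credit: 18% of the $80,700 excess over $20,900 is $14,526 ≥ base, so the credit is $0.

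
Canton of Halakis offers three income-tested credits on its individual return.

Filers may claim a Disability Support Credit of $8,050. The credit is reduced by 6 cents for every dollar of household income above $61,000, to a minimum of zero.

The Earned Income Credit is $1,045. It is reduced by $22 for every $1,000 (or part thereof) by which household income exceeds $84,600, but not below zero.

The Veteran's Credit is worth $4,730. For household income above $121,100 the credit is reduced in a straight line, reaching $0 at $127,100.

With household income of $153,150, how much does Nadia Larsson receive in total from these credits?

Disability Support Credit: 6% of the $92,150 excess over $61,000 is $5,529; credit = $8,050 − $5,529 = $2,521.
Earned Income Credit: income exceeds $84,600 by $68,550 → 69 increments × $22 = $1,518 ≥ base, so the credit is $0.
Veteran's Credit: $153,150 is at or above $127,100, so the credit is $0.
Total: $2,521 + $0 + $0 = $2,521.

$2,521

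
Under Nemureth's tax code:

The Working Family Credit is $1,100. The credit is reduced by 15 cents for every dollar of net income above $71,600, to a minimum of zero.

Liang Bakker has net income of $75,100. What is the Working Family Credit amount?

$575

Working Family Credit: 15% of the $3,500 excess over $71,600 is $525; credit = $1,100 − $525 = $575.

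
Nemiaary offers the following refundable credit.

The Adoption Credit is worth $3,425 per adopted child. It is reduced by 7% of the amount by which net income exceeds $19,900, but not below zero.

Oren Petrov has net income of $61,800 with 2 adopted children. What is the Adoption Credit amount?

Adoption Credit: base = 2 × $3,425 = $6,850. 7% of the $41,900 excess over $19,900 is $2,933; credit = $6,850 − $2,933 = $3,917.

$3,917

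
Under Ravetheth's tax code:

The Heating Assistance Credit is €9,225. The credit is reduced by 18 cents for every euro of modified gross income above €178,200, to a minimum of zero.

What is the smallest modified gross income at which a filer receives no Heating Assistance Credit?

€229,450

The credit falls by 18% of each euro above €178,200, so it reaches zero when the excess is €9,225 / 18% = €51,250: income = €178,200 + €51,250 = €229,450.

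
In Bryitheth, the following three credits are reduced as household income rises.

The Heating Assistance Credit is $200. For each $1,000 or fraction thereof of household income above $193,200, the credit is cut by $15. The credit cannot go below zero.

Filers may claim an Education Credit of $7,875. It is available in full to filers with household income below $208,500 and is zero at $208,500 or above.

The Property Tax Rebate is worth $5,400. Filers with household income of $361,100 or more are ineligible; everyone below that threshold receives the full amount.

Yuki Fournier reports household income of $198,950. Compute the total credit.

Heating Assistance Credit: income exceeds $193,200 by $5,750, which is 6 full-or-partial $1,000 increments; reduction = 6 × $15 = $90, leaving $110.
Education Credit: $198,950 is below the $208,500 cutoff, so the full $7,875 applies.
Property Tax Rebate: $198,950 is below the $361,100 cutoff, so the full $5,400 applies.
Total: $110 + $7,875 + $5,400 = $13,385.

$13,385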